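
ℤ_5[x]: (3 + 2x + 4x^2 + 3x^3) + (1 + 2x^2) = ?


Add coefficients mod 5:
x^0: 3 + 1 = 4 (mod 5)
x^1: 2 + 0 = 2 (mod 5)
x^2: 4 + 2 = 1 (mod 5)
x^3: 3 + 0 = 3 (mod 5)
Result: 4 + 2x + x^2 + 3x^3

f + g = 4 + 2x + x^2 + 3x^3


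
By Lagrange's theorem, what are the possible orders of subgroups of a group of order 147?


Lagrange's theorem: |H| divides |G|
|G| = 147
Divisors of 147: 1, 3, 7, 21, 49, 147

Possible subgroup orders: {1, 3, 7, 21, 49, 147}


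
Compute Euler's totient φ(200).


Factor n: 200 = 2^3 × 5^2
φ(n) = n · ∏(1 - 1/p) over distinct primes p | n
φ(200) = 200 · (1 - 1/2) · (1 - 1/5) = 80

φ(200) = 80


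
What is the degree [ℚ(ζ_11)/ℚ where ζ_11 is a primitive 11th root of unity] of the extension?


[ℚ(ζ_n):ℚ] = deg Φ_n(x) = φ(n). Here φ(11) = 10

[ℚ(ζ_11)/ℚ where ζ_11 is a primitive 11th root of unity] = 10


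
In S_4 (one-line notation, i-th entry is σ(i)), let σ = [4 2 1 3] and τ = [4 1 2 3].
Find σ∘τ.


σ∘τ: apply τ first, then σ
1 →τ 4 →σ 3
2 →τ 1 →σ 4
3 →τ 2 →σ 2
4 →τ 3 →σ 1

σ∘τ = [3 4 2 1]


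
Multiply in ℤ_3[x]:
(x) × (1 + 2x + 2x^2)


Expand and collect like terms; reduce coefficients mod 3:
x^0: 0·1 = 0 ≡ 0 (mod 3)
x^1: 0·2 + 1·1 = 1 ≡ 1 (mod 3)
x^2: 0·2 + 1·2 = 2 ≡ 2 (mod 3)
x^3: 1·2 = 2 ≡ 2 (mod 3)
Result: x + 2x^2 + 2x^3

f · g = x + 2x^2 + 2x^3


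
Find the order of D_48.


|D_n| = 2n (n rotations and n reflections)
|D_48| = 2×48 = 96

|D_48| = 96


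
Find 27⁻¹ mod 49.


Use the extended Euclidean algorithm to write 1 = 27·s + 49·t; then s mod 49 is the inverse.
Euclidean algorithm:
  27 = 0·49 + 27
  49 = 1·27 + 22
  27 = 1·22 + 5
  22 = 4·5 + 2
  5 = 2·2 + 1
  2 = 2·1 + 0
gcd(27,49) = 1
Back-substitution gives: 27·(20) + 49·(-11) = 1
So 27⁻¹ ≡ 20 ≡ 20 (mod 49)
Check: 27 × 20 = 540 ≡ 1 (mod 49) ✓

27⁻¹ ≡ 20 (mod 49)


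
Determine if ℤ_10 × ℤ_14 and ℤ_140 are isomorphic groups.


Comparing ℤ_10 × ℤ_14 and ℤ_140:
gcd(10,14) = 2 ≠ 1. Max element order in ℤ_10×ℤ_14 is lcm(10,14) = 70 < 140, so it has no element of order 140

No, ℤ_10 × ℤ_14 ≇ ℤ_140


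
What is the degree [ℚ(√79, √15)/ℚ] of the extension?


[ℚ(√79,√15):ℚ] = [ℚ(√79,√15):ℚ(√79)]·[ℚ(√79):ℚ] = 2·2 = 4

[ℚ(√79, √15)/ℚ] = 4


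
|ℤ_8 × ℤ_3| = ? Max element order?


|ℤ_8 × ℤ_3| = 8 × 3 = 24
Max element order = lcm(8,3) = 24
Cyclic? Yes (gcd=1)

|ℤ_8×ℤ_3| = 24, max element order = 24


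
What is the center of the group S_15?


Z(G) = {g ∈ G | gx = xg for all x ∈ G}
S_n is non-abelian for n ≥ 3; Z(S_15) is trivial

Z(S_15) = {e}


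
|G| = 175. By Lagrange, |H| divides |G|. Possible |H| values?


Lagrange's theorem: |H| divides |G|
|G| = 175
Divisors of 175: 1, 5, 7, 25, 35, 175

Possible subgroup orders: {1, 5, 7, 25, 35, 175}


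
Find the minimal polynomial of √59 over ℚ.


√59 satisfies x² - 59 = 0, irreducible over ℚ since 59 is squarefree

Minimal polynomial: x² - 59


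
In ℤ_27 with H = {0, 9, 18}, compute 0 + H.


0 + H = {0 + h (mod 27) : h ∈ H}
0+0=0, 0+9=9, 0+18=18

0 + H = {0, 9, 18}


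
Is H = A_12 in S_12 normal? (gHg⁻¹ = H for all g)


H = A_12 in S_12
A_12 has index 2 in S_12, and every subgroup of index 2 is normal

Yes, normal subgroup


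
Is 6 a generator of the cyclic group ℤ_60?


g generates ℤ_n iff gcd(g, n) = 1
gcd(6, 60) = 6
Since gcd = 6 ≠ 1, ⟨6⟩ has order 10 < 60, so 6 is not a generator.

No, 6 does not generate ℤ_60


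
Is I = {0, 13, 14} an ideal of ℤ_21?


Check ideal conditions for I = {0, 13, 14} in ℤ_21:
(1) I is an additive subgroup? No
(2) For r ∈ ℤ_21 and a ∈ I: r·a ∈ I? No  [counterexample: r=2, a=13, r·a mod 21 = 5 ∉ I]

No, I is not an ideal of ℤ_21


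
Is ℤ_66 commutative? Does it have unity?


ℤ_66 is a commutative ring with unity 1; 66 = 2×33 is composite, so 2·33 ≡ 0 gives zero divisors (not an integral domain)
Commutative: Yes
Integral domain: No
Has unity: Yes

ℤ_66: Commutative=Yes, Unity=Yes


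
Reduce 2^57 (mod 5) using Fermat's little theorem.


Fermat's little theorem: if p is prime and gcd(a,p)=1, then a^(p-1) ≡ 1 (mod p)
p = 5 is prime, gcd(2,5) = 1
Reduce exponent: 57 mod 4 = 1
So 2^57 ≡ 2^1 (mod 5)
2^1 mod 5 = 2

2^57 ≡ 2 (mod 5)


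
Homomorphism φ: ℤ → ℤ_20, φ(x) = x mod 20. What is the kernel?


Kernel = preimage of identity
ker(φ) = {x ∈ ℤ : x ≡ 0 (mod 20)} = 20ℤ = {0, ±20, ±40, ...}

ker(φ) = 20ℤ


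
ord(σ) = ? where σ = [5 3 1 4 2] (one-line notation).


Cycle decomposition: (1 5 2 3)
Cycle lengths: 4
Order = lcm(4) = 4

ord(σ) = 4


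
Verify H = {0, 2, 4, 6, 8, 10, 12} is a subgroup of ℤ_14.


Subgroup test for H = {0, 2, 4, 6, 8, 10, 12} in (ℤ_14, +):
(1) 0 ∈ H? Yes
(2) Closure: for all a,b ∈ H, (a+b) mod 14 ∈ H? Yes
(3) Inverses: for all a ∈ H, -a mod 14 ∈ H? Yes

Yes, H is a subgroup of ℤ_14


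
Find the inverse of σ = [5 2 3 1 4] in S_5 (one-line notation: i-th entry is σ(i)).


To find σ⁻¹, swap domain and range:
σ(1) = 5 → σ⁻¹(5) = 1
σ(2) = 2 → σ⁻¹(2) = 2
σ(3) = 3 → σ⁻¹(3) = 3
σ(4) = 1 → σ⁻¹(1) = 4
σ(5) = 4 → σ⁻¹(4) = 5

σ⁻¹ = [4 2 3 5 1]


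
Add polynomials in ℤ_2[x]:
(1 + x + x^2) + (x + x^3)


Add coefficients mod 2:
x^0: 1 + 0 = 1 (mod 2)
x^1: 1 + 1 = 0 (mod 2)
x^2: 1 + 0 = 1 (mod 2)
x^3: 0 + 1 = 1 (mod 2)
Result: 1 + x^2 + x^3

f + g = 1 + x^2 + x^3


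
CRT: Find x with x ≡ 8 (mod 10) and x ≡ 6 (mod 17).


m₁ = 10, m₂ = 17, gcd = 1, so CRT applies. M = m₁·m₂ = 170
Let M₁ = M/m₁ = 17, M₂ = M/m₂ = 10
Find y₁ ≡ M₁⁻¹ (mod m₁): 17⁻¹ ≡ 3 (mod 10)
Find y₂ ≡ M₂⁻¹ (mod m₂): 10⁻¹ ≡ 12 (mod 17)
x = a₁·M₁·y₁ + a₂·M₂·y₂ = 8·17·3 + 6·10·12 = 1128
Reduce mod 170: x ≡ 108
Check: 108 mod 10 = 8 ✓, 108 mod 17 = 6 ✓

x ≡ 108 (mod 170)


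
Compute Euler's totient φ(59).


Factor n: 59 = 59
φ(n) = n · ∏(1 - 1/p) over distinct primes p | n
φ(59) = 59 · (1 - 1/59) = 58

φ(59) = 58


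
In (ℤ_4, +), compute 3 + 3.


Operation: addition mod 4
3 + 3 = (a + b) mod 4 with a = 3, b = 3

3 + 3 = 2


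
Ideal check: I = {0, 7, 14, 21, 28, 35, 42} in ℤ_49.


Check ideal conditions for I = {0, 7, 14, 21, 28, 35, 42} in ℤ_49:
(1) I is an additive subgroup? Yes
(2) For r ∈ ℤ_49 and a ∈ I: r·a ∈ I? Yes

Yes, I is an ideal of ℤ_49


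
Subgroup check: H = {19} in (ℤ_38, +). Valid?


Subgroup test for H = {19} in (ℤ_38, +):
(1) 0 ∈ H? No
(2) Closure: for all a,b ∈ H, (a+b) mod 38 ∈ H? No  [counterexample: 19 + 19 = 0 ∉ H]
(3) Inverses: for all a ∈ H, -a mod 38 ∈ H? Yes

No, H is not a subgroup of ℤ_38


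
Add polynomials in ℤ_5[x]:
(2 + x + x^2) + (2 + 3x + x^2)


Add coefficients mod 5:
x^0: 2 + 2 = 4 (mod 5)
x^1: 1 + 3 = 4 (mod 5)
x^2: 1 + 1 = 2 (mod 5)
Result: 4 + 4x + 2x^2

f + g = 4 + 4x + 2x^2


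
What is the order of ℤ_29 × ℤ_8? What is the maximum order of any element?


|ℤ_29 × ℤ_8| = 29 × 8 = 232
Max element order = lcm(29,8) = 232
Cyclic? Yes (gcd=1)

|ℤ_29×ℤ_8| = 232, max element order = 232


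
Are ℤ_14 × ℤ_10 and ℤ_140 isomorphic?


Comparing ℤ_14 × ℤ_10 and ℤ_140:
gcd(14,10) = 2 ≠ 1. Max element order in ℤ_14×ℤ_10 is lcm(14,10) = 70 < 140, so it has no element of order 140

No, ℤ_14 × ℤ_10 ≇ ℤ_140


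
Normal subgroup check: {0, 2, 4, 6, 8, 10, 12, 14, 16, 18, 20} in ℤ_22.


H = {0, 2, 4, 6, 8, 10, 12, 14, 16, 18, 20} in ℤ_22
ℤ_22 is abelian; every subgroup of an abelian group is normal

Yes, normal subgroup


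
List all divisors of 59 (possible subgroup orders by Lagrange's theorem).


Lagrange's theorem: |H| divides |G|
|G| = 59
Divisors of 59: 1, 59

Possible subgroup orders: {1, 59}


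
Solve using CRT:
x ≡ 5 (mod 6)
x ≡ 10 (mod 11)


m₁ = 6, m₂ = 11, gcd = 1, so CRT applies. M = m₁·m₂ = 66
Let M₁ = M/m₁ = 11, M₂ = M/m₂ = 6
Find y₁ ≡ M₁⁻¹ (mod m₁): 11⁻¹ ≡ 5 (mod 6)
Find y₂ ≡ M₂⁻¹ (mod m₂): 6⁻¹ ≡ 2 (mod 11)
x = a₁·M₁·y₁ + a₂·M₂·y₂ = 5·11·5 + 10·6·2 = 395
Reduce mod 66: x ≡ 65
Check: 65 mod 6 = 5 ✓, 65 mod 11 = 10 ✓

x ≡ 65 (mod 66)


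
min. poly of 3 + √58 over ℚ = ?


Let α = 3 + √58. Then α - 3 = √58, so (α - 3)² = 58, giving α² - 6α - 49 = 0. Degree 2 and α ∉ ℚ, so this is the minimal polynomial.

Minimal polynomial: x² - 6x - 49


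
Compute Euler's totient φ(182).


Factor n: 182 = 2 × 7 × 13
φ(n) = n · ∏(1 - 1/p) over distinct primes p | n
φ(182) = 182 · (1 - 1/2) · (1 - 1/7) · (1 - 1/13) = 72

φ(182) = 72


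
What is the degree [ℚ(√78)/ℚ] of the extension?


√78 has minimal polynomial x² - 78 (irreducible over ℚ since 78 is squarefree)

[ℚ(√78)/ℚ] = 2


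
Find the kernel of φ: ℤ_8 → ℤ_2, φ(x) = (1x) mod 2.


Kernel = preimage of identity
ker(φ) = {x ∈ ℤ_8 : 1x ≡ 0 (mod 2)}. Since 2 | 8, φ is well-defined. The kernel is the cyclic subgroup ⟨2⟩ of ℤ_8 (order 4), i.e. {0, 2, 4, 6}

ker(φ) = {0, 2, 4, 6}


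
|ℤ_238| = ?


ℤ_n has n elements.

|ℤ_238| = 238


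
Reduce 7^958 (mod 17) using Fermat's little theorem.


Fermat's little theorem: if p is prime and gcd(a,p)=1, then a^(p-1) ≡ 1 (mod p)
p = 17 is prime, gcd(7,17) = 1
Reduce exponent: 958 mod 16 = 14
So 7^958 ≡ 7^14 (mod 17)
7^14 mod 17 = 8

7^958 ≡ 8 (mod 17)


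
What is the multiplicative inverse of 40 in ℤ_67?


Use the extended Euclidean algorithm to write 1 = 40·s + 67·t; then s mod 67 is the inverse.
Euclidean algorithm:
  40 = 0·67 + 40
  67 = 1·40 + 27
  40 = 1·27 + 13
  27 = 2·13 + 1
  13 = 13·1 + 0
gcd(40,67) = 1
Back-substitution gives: 40·(-5) + 67·(3) = 1
So 40⁻¹ ≡ -5 ≡ 62 (mod 67)
Check: 40 × 62 = 2480 ≡ 1 (mod 67) ✓

40⁻¹ ≡ 62 (mod 67)


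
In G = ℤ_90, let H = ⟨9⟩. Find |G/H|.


|⟨9⟩| = n / gcd(9, 90) = 90 / 9 = 10
H is normal (ℤ_90 is abelian).
|G/H| = |G| / |H| = 90 / 10 = 9

|G/H| = 9


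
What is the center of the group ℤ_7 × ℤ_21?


Z(G) = {g ∈ G | gx = xg for all x ∈ G}
Direct product of abelian groups is abelian, so Z(G) = G

Z(ℤ_7 × ℤ_21) = ℤ_7 × ℤ_21


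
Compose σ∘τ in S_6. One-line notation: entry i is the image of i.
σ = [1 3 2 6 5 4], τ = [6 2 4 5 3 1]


σ∘τ: apply τ first, then σ
1 →τ 6 →σ 4
2 →τ 2 →σ 3
3 →τ 4 →σ 6
4 →τ 5 →σ 5
5 →τ 3 →σ 2
6 →τ 1 →σ 1

σ∘τ = [4 3 6 5 2 1]


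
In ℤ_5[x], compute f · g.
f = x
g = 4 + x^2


Expand and collect like terms; reduce coefficients mod 5:
x^0: 0·4 = 0 ≡ 0 (mod 5)
x^1: 0·0 + 1·4 = 4 ≡ 4 (mod 5)
x^2: 0·1 + 1·0 = 0 ≡ 0 (mod 5)
x^3: 1·1 = 1 ≡ 1 (mod 5)
Result: 4x + x^3

f · g = 4x + x^3


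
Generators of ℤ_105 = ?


g generates ℤ_n iff gcd(g,n) = 1
Prime factors of 105: 3, 5, 7
Generators are g ∈ {1,...,104} not divisible by any of these primes.
Generators: {1, 2, 4, 8, 11, 13, 16, 17, 19, 22, 23, 26, 29, 31, 32, 34, 37, 38, 41, 43, 44, 46, 47, 52, 53, 58, 59, 61, 62, 64, 67, 68, 71, 73, 74, 76, 79, 82, 83, 86, 88, 89, 92, 94, 97, 101, 103, 104}
Number of generators = φ(105) = 48

Generators of ℤ_105 = {1, 2, 4, 8, 11, 13, 16, 17, 19, 22, 23, 26, 29, 31, 32, 34, 37, 38, 41, 43, 44, 46, 47, 52, 53, 58, 59, 61, 62, 64, 67, 68, 71, 73, 74, 76, 79, 82, 83, 86, 88, 89, 92, 94, 97, 101, 103, 104}


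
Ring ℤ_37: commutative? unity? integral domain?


ℤ_37 is a commutative ring with unity 1; 37 is prime, so ℤ_37 is a field (hence an integral domain)
Commutative: Yes
Integral domain: Yes
Has unity: Yes

ℤ_37: Commutative=Yes, Unity=Yes


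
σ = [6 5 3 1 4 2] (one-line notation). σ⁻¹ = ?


To find σ⁻¹, swap domain and range:
σ(1) = 6 → σ⁻¹(6) = 1
σ(2) = 5 → σ⁻¹(5) = 2
σ(3) = 3 → σ⁻¹(3) = 3
σ(4) = 1 → σ⁻¹(1) = 4
σ(5) = 4 → σ⁻¹(4) = 5
σ(6) = 2 → σ⁻¹(2) = 6

σ⁻¹ = [4 6 3 5 2 1]


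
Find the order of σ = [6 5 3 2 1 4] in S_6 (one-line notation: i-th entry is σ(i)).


Cycle decomposition: (1 6 4 2 5)
Cycle lengths: 5
Order = lcm(5) = 5

ord(σ) = 5


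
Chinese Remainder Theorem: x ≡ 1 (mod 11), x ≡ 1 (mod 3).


m₁ = 11, m₂ = 3, gcd = 1, so CRT applies. M = m₁·m₂ = 33
Let M₁ = M/m₁ = 3, M₂ = M/m₂ = 11
Find y₁ ≡ M₁⁻¹ (mod m₁): 3⁻¹ ≡ 4 (mod 11)
Find y₂ ≡ M₂⁻¹ (mod m₂): 11⁻¹ ≡ 2 (mod 3)
x = a₁·M₁·y₁ + a₂·M₂·y₂ = 1·3·4 + 1·11·2 = 34
Reduce mod 33: x ≡ 1
Check: 1 mod 11 = 1 ✓, 1 mod 3 = 1 ✓

x ≡ 1 (mod 33)


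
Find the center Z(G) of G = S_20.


Z(G) = {g ∈ G | gx = xg for all x ∈ G}
S_n is non-abelian for n ≥ 3; Z(S_20) is trivial

Z(S_20) = {e}


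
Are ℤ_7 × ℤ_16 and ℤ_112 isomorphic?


Comparing ℤ_7 × ℤ_16 and ℤ_112:
gcd(7,16) = 1, so ℤ_7 × ℤ_16 ≅ ℤ_112 (CRT)

Yes, ℤ_7 × ℤ_16 ≅ ℤ_112


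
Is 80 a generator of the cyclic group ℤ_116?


g generates ℤ_n iff gcd(g, n) = 1
gcd(80, 116) = 4
Since gcd = 4 ≠ 1, ⟨80⟩ has order 29 < 116, so 80 is not a generator.

No, 80 does not generate ℤ_116


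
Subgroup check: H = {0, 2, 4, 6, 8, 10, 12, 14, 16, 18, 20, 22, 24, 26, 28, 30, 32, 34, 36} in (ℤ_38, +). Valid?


Subgroup test for H = {0, 2, 4, 6, 8, 10, 12, 14, 16, 18, 20, 22, 24, 26, 28, 30, 32, 34, 36} in (ℤ_38, +):
(1) 0 ∈ H? Yes
(2) Closure: for all a,b ∈ H, (a+b) mod 38 ∈ H? Yes
(3) Inverses: for all a ∈ H, -a mod 38 ∈ H? Yes

Yes, H is a subgroup of ℤ_38


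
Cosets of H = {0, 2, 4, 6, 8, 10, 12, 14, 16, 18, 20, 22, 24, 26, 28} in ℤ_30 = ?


H = {0, 2, 4, 6, 8, 10, 12, 14, 16, 18, 20, 22, 24, 26, 28}, |H| = 15
Number of cosets = |G|/|H| = 30/15 = 2
0 + H = {0, 2, 4, 6, 8, 10, 12, 14, 16, 18, 20, 22, 24, 26, 28}
1 + H = {1, 3, 5, 7, 9, 11, 13, 15, 17, 19, 21, 23, 25, 27, 29}

Cosets: 0+H={0,2,4,6,8,10,12,14,16,18,20,22,24,26,28}; 1+H={1,3,5,7,9,11,13,15,17,19,21,23,25,27,29}


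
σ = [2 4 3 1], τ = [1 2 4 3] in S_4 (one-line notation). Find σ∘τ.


σ∘τ: apply τ first, then σ
1 →τ 1 →σ 2
2 →τ 2 →σ 4
3 →τ 4 →σ 1
4 →τ 3 →σ 3

σ∘τ = [2 4 1 3]


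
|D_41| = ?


|D_n| = 2n (n rotations and n reflections)
|D_41| = 2×41 = 82

|D_41| = 82


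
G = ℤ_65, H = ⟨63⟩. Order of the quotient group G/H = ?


|⟨63⟩| = n / gcd(63, 65) = 65 / 1 = 65
H is normal (ℤ_65 is abelian).
|G/H| = |G| / |H| = 65 / 65 = 1

|G/H| = 1


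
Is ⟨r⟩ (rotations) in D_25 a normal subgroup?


H = ⟨r⟩ (rotations) in D_25
The rotation subgroup ⟨r⟩ has index 2 in D_25, so it is normal

Yes, normal subgroup


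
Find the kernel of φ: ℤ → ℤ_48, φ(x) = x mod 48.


Kernel = preimage of identity
ker(φ) = {x ∈ ℤ : x ≡ 0 (mod 48)} = 48ℤ = {0, ±48, ±96, ...}

ker(φ) = 48ℤ


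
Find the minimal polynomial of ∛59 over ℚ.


∛59 satisfies x³ - 59 = 0, irreducible over ℚ (no rational root; 59 is not a perfect cube)

Minimal polynomial: x³ - 59


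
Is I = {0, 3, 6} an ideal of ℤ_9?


Check ideal conditions for I = {0, 3, 6} in ℤ_9:
(1) I is an additive subgroup? Yes
(2) For r ∈ ℤ_9 and a ∈ I: r·a ∈ I? Yes

Yes, I is an ideal of ℤ_9


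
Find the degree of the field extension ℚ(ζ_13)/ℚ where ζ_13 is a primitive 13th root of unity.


[ℚ(ζ_n):ℚ] = deg Φ_n(x) = φ(n). Here φ(13) = 12

[ℚ(ζ_13)/ℚ where ζ_13 is a primitive 13th root of unity] = 12


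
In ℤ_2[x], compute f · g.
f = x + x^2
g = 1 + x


Expand and collect like terms; reduce coefficients mod 2:
x^0: 0·1 = 0 ≡ 0 (mod 2)
x^1: 0·1 + 1·1 = 1 ≡ 1 (mod 2)
x^2: 1·1 + 1·1 = 2 ≡ 0 (mod 2)
x^3: 1·1 = 1 ≡ 1 (mod 2)
Result: x + x^3

f · g = x + x^3


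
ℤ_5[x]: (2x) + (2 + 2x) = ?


Add coefficients mod 5:
x^0: 0 + 2 = 2 (mod 5)
x^1: 2 + 2 = 4 (mod 5)
Result: 2 + 4x

f + g = 2 + 4x


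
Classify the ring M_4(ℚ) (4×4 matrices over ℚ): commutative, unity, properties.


Matrix multiplication is non-commutative for n ≥ 2; the identity matrix I is the unity; singular matrices give zero divisors, so not an integral domain
Commutative: No
Integral domain: No
Has unity: Yes

M_4(ℚ) (4×4 matrices over ℚ): Commutative=No, Unity=Yes


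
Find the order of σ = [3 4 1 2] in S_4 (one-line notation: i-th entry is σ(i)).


Cycle decomposition: (1 3) (2 4)
Cycle lengths: 2, 2
Order = lcm(2, 2) = 2

ord(σ) = 2


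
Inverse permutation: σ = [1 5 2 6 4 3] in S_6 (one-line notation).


To find σ⁻¹, swap domain and range:
σ(1) = 1 → σ⁻¹(1) = 1
σ(2) = 5 → σ⁻¹(5) = 2
σ(3) = 2 → σ⁻¹(2) = 3
σ(4) = 6 → σ⁻¹(6) = 4
σ(5) = 4 → σ⁻¹(4) = 5
σ(6) = 3 → σ⁻¹(3) = 6

σ⁻¹ = [1 3 6 5 2 4]


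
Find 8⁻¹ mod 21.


Use the extended Euclidean algorithm to write 1 = 8·s + 21·t; then s mod 21 is the inverse.
Euclidean algorithm:
  8 = 0·21 + 8
  21 = 2·8 + 5
  8 = 1·5 + 3
  5 = 1·3 + 2
  3 = 1·2 + 1
  2 = 2·1 + 0
gcd(8,21) = 1
Back-substitution gives: 8·(8) + 21·(-3) = 1
So 8⁻¹ ≡ 8 ≡ 8 (mod 21)
Check: 8 × 8 = 64 ≡ 1 (mod 21) ✓

8⁻¹ ≡ 8 (mod 21)


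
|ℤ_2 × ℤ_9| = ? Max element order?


|ℤ_2 × ℤ_9| = 2 × 9 = 18
Max element order = lcm(2,9) = 18
Cyclic? Yes (gcd=1)

|ℤ_2×ℤ_9| = 18, max element order = 18


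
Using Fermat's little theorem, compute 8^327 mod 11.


Fermat's little theorem: if p is prime and gcd(a,p)=1, then a^(p-1) ≡ 1 (mod p)
p = 11 is prime, gcd(8,11) = 1
Reduce exponent: 327 mod 10 = 7
So 8^327 ≡ 8^7 (mod 11)
8^7 mod 11 = 2

8^327 ≡ 2 (mod 11)


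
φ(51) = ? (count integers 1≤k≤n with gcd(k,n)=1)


Factor n: 51 = 3 × 17
φ(n) = n · ∏(1 - 1/p) over distinct primes p | n
φ(51) = 51 · (1 - 1/3) · (1 - 1/17) = 32

φ(51) = 32


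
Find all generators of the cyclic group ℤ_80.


g generates ℤ_n iff gcd(g,n) = 1
Prime factors of 80: 2, 5
Generators are g ∈ {1,...,79} not divisible by any of these primes.
Generators: {1, 3, 7, 9, 11, 13, 17, 19, 21, 23, 27, 29, 31, 33, 37, 39, 41, 43, 47, 49, 51, 53, 57, 59, 61, 63, 67, 69, 71, 73, 77, 79}
Number of generators = φ(80) = 32

Generators of ℤ_80 = {1, 3, 7, 9, 11, 13, 17, 19, 21, 23, 27, 29, 31, 33, 37, 39, 41, 43, 47, 49, 51, 53, 57, 59, 61, 63, 67, 69, 71, 73, 77, 79}


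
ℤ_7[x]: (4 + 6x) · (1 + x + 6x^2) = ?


Expand and collect like terms; reduce coefficients mod 7:
x^0: 4·1 = 4 ≡ 4 (mod 7)
x^1: 4·1 + 6·1 = 10 ≡ 3 (mod 7)
x^2: 4·6 + 6·1 = 30 ≡ 2 (mod 7)
x^3: 6·6 = 36 ≡ 1 (mod 7)
Result: 4 + 3x + 2x^2 + x^3

f · g = 4 + 3x + 2x^2 + x^3


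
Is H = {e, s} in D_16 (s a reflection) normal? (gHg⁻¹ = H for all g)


H = {e, s} in D_16 (s a reflection)
r·s·r⁻¹ = sr⁻² ≠ s for n ≥ 3, so {e, s} is not closed under conjugation

No, not a normal subgroup


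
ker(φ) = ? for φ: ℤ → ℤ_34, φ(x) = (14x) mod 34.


Kernel = preimage of identity
ker(φ) = {x ∈ ℤ : 14x ≡ 0 (mod 34)}. gcd(14,34) = 2, so 14x ≡ 0 (mod 34) ⟺ x ≡ 0 (mod 34/2 = 17). Hence ker(φ) = 17ℤ

ker(φ) = 17ℤ


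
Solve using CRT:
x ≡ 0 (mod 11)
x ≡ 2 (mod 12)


m₁ = 11, m₂ = 12, gcd = 1, so CRT applies. M = m₁·m₂ = 132
Let M₁ = M/m₁ = 12, M₂ = M/m₂ = 11
Find y₁ ≡ M₁⁻¹ (mod m₁): 12⁻¹ ≡ 1 (mod 11)
Find y₂ ≡ M₂⁻¹ (mod m₂): 11⁻¹ ≡ 11 (mod 12)
x = a₁·M₁·y₁ + a₂·M₂·y₂ = 0·12·1 + 2·11·11 = 242
Reduce mod 132: x ≡ 110
Check: 110 mod 11 = 0 ✓, 110 mod 12 = 2 ✓

x ≡ 110 (mod 132)


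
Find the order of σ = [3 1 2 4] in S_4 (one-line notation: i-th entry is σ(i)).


Cycle decomposition: (1 3 2)
Cycle lengths: 3
Order = lcm(3) = 3

ord(σ) = 3


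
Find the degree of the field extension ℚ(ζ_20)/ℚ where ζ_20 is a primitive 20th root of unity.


[ℚ(ζ_n):ℚ] = deg Φ_n(x) = φ(n). Here φ(20) = 8

[ℚ(ζ_20)/ℚ where ζ_20 is a primitive 20th root of unity] = 8


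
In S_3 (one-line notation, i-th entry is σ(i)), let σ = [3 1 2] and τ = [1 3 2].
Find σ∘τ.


σ∘τ: apply τ first, then σ
1 →τ 1 →σ 3
2 →τ 3 →σ 2
3 →τ 2 →σ 1

σ∘τ = [3 2 1]


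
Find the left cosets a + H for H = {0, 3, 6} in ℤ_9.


H = {0, 3, 6}, |H| = 3
Number of cosets = |G|/|H| = 9/3 = 3
0 + H = {0, 3, 6}
1 + H = {1, 4, 7}
2 + H = {2, 5, 8}

Cosets: 0+H={0,3,6}; 1+H={1,4,7}; 2+H={2,5,8}


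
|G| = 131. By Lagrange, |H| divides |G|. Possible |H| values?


Lagrange's theorem: |H| divides |G|
|G| = 131
Divisors of 131: 1, 131

Possible subgroup orders: {1, 131}


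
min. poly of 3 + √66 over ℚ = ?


Let α = 3 + √66. Then α - 3 = √66, so (α - 3)² = 66, giving α² - 6α - 57 = 0. Degree 2 and α ∉ ℚ, so this is the minimal polynomial.

Minimal polynomial: x² - 6x - 57


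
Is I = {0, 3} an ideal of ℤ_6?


Check ideal conditions for I = {0, 3} in ℤ_6:
(1) I is an additive subgroup? Yes
(2) For r ∈ ℤ_6 and a ∈ I: r·a ∈ I? Yes

Yes, I is an ideal of ℤ_6


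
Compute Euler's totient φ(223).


Factor n: 223 = 223
φ(n) = n · ∏(1 - 1/p) over distinct primes p | n
φ(223) = 223 · (1 - 1/223) = 222

φ(223) = 222


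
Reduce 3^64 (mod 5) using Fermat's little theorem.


Fermat's little theorem: if p is prime and gcd(a,p)=1, then a^(p-1) ≡ 1 (mod p)
p = 5 is prime, gcd(3,5) = 1
Reduce exponent: 64 mod 4 = 0
So 3^64 ≡ 3^0 (mod 5)
3^0 = 1

3^64 ≡ 1 (mod 5)


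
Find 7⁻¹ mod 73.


Use the extended Euclidean algorithm to write 1 = 7·s + 73·t; then s mod 73 is the inverse.
Euclidean algorithm:
  7 = 0·73 + 7
  73 = 10·7 + 3
  7 = 2·3 + 1
  3 = 3·1 + 0
gcd(7,73) = 1
Back-substitution gives: 7·(21) + 73·(-2) = 1
So 7⁻¹ ≡ 21 ≡ 21 (mod 73)
Check: 7 × 21 = 147 ≡ 1 (mod 73) ✓

7⁻¹ ≡ 21 (mod 73)


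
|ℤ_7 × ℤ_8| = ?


|A × B| = |A| · |B|
|ℤ_7 × ℤ_8| = 7 × 8 = 56

|ℤ_7 × ℤ_8| = 56


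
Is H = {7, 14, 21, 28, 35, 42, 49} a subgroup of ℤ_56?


Subgroup test for H = {7, 14, 21, 28, 35, 42, 49} in (ℤ_56, +):
(1) 0 ∈ H? No
(2) Closure: for all a,b ∈ H, (a+b) mod 56 ∈ H? No  [counterexample: 7 + 49 = 0 ∉ H]
(3) Inverses: for all a ∈ H, -a mod 56 ∈ H? Yes

No, H is not a subgroup of ℤ_56


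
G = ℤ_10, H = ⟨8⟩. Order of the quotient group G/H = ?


|⟨8⟩| = n / gcd(8, 10) = 10 / 2 = 5
H is normal (ℤ_10 is abelian).
|G/H| = |G| / |H| = 10 / 5 = 2

|G/H| = 2


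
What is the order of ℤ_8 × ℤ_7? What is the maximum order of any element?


|ℤ_8 × ℤ_7| = 8 × 7 = 56
Max element order = lcm(8,7) = 56
Cyclic? Yes (gcd=1)

|ℤ_8×ℤ_7| = 56, max element order = 56


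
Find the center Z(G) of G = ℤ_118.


Z(G) = {g ∈ G | gx = xg for all x ∈ G}
ℤ_118 is abelian, so Z(G) = G

Z(ℤ_118) = ℤ_118


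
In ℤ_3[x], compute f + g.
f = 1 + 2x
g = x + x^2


Add coefficients mod 3:
x^0: 1 + 0 = 1 (mod 3)
x^1: 2 + 1 = 0 (mod 3)
x^2: 0 + 1 = 1 (mod 3)
Result: 1 + x^2

f + g = 1 + x^2


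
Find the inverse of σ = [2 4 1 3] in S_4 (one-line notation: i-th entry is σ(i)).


To find σ⁻¹, swap domain and range:
σ(1) = 2 → σ⁻¹(2) = 1
σ(2) = 4 → σ⁻¹(4) = 2
σ(3) = 1 → σ⁻¹(1) = 3
σ(4) = 3 → σ⁻¹(3) = 4

σ⁻¹ = [3 1 4 2]


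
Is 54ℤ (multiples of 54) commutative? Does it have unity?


54ℤ is a commutative ring under +,× but has no multiplicative identity (1 ∉ 54ℤ); it has no zero divisors, but without unity it is not an integral domain
Commutative: Yes
Integral domain: No
Has unity: No

54ℤ (multiples of 54): Commutative=Yes, Unity=No


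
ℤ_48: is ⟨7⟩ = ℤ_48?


g generates ℤ_n iff gcd(g, n) = 1
gcd(7, 48) = 1
Since gcd = 1, 7 is a generator.

Yes, 7 generates ℤ_48


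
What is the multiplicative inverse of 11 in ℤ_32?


Use the extended Euclidean algorithm to write 1 = 11·s + 32·t; then s mod 32 is the inverse.
Euclidean algorithm:
  11 = 0·32 + 11
  32 = 2·11 + 10
  11 = 1·10 + 1
  10 = 10·1 + 0
gcd(11,32) = 1
Back-substitution gives: 11·(3) + 32·(-1) = 1
So 11⁻¹ ≡ 3 ≡ 3 (mod 32)
Check: 11 × 3 = 33 ≡ 1 (mod 32) ✓

11⁻¹ ≡ 3 (mod 32)


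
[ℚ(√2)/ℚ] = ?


√2 has minimal polynomial x² - 2 (irreducible over ℚ since 2 is squarefree)

[ℚ(√2)/ℚ] = 2


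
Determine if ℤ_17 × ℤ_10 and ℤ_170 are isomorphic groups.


Comparing ℤ_17 × ℤ_10 and ℤ_170:
gcd(17,10) = 1, so ℤ_17 × ℤ_10 ≅ ℤ_170 (CRT)

Yes, ℤ_17 × ℤ_10 ≅ ℤ_170


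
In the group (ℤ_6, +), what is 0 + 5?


Operation: addition mod 6
0 + 5 = (a + b) mod 6 with a = 0, b = 5

0 + 5 = 5


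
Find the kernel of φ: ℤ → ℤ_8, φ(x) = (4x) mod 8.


Kernel = preimage of identity
ker(φ) = {x ∈ ℤ : 4x ≡ 0 (mod 8)}. gcd(4,8) = 4, so 4x ≡ 0 (mod 8) ⟺ x ≡ 0 (mod 8/4 = 2). Hence ker(φ) = 2ℤ

ker(φ) = 2ℤ


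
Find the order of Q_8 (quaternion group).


Q_8 = {±1, ±i, ±j, ±k}
|Q_8| = 8

|Q_8 (quaternion group)| = 8


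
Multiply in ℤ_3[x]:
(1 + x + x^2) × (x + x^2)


Expand and collect like terms; reduce coefficients mod 3:
x^0: 1·0 = 0 ≡ 0 (mod 3)
x^1: 1·1 + 1·0 = 1 ≡ 1 (mod 3)
x^2: 1·1 + 1·1 + 1·0 = 2 ≡ 2 (mod 3)
x^3: 1·1 + 1·1 = 2 ≡ 2 (mod 3)
x^4: 1·1 = 1 ≡ 1 (mod 3)
Result: x + 2x^2 + 2x^3 + x^4

f · g = x + 2x^2 + 2x^3 + x^4


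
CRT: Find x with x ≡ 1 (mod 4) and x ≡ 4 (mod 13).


m₁ = 4, m₂ = 13, gcd = 1, so CRT applies. M = m₁·m₂ = 52
Let M₁ = M/m₁ = 13, M₂ = M/m₂ = 4
Find y₁ ≡ M₁⁻¹ (mod m₁): 13⁻¹ ≡ 1 (mod 4)
Find y₂ ≡ M₂⁻¹ (mod m₂): 4⁻¹ ≡ 10 (mod 13)
x = a₁·M₁·y₁ + a₂·M₂·y₂ = 1·13·1 + 4·4·10 = 173
Reduce mod 52: x ≡ 17
Check: 17 mod 4 = 1 ✓, 17 mod 13 = 4 ✓

x ≡ 17 (mod 52)


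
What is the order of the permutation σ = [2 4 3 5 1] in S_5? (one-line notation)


Cycle decomposition: (1 2 4 5)
Cycle lengths: 4
Order = lcm(4) = 4

ord(σ) = 4


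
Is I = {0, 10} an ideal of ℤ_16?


Check ideal conditions for I = {0, 10} in ℤ_16:
(1) I is an additive subgroup? No
(2) For r ∈ ℤ_16 and a ∈ I: r·a ∈ I? No  [counterexample: r=2, a=10, r·a mod 16 = 4 ∉ I]

No, I is not an ideal of ℤ_16


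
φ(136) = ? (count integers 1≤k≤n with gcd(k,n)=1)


Factor n: 136 = 2^3 × 17
φ(n) = n · ∏(1 - 1/p) over distinct primes p | n
φ(136) = 136 · (1 - 1/2) · (1 - 1/17) = 64

φ(136) = 64


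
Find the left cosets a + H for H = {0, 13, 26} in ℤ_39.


H = {0, 13, 26}, |H| = 3
Number of cosets = |G|/|H| = 39/3 = 13
0 + H = {0, 13, 26}
1 + H = {1, 14, 27}
2 + H = {2, 15, 28}
3 + H = {3, 16, 29}
4 + H = {4, 17, 30}
5 + H = {5, 18, 31}
6 + H = {6, 19, 32}
7 + H = {7, 20, 33}
8 + H = {8, 21, 34}
9 + H = {9, 22, 35}
10 + H = {10, 23, 36}
11 + H = {11, 24, 37}
12 + H = {12, 25, 38}

Cosets: 0+H={0,13,26}; 1+H={1,14,27}; 2+H={2,15,28}; 3+H={3,16,29}; 4+H={4,17,30}; 5+H={5,18,31}; 6+H={6,19,32}; 7+H={7,20,33}; 8+H={8,21,34}; 9+H={9,22,35}; 10+H={10,23,36}; 11+H={11,24,37}; 12+H={12,25,38}


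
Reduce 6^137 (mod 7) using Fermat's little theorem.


Fermat's little theorem: if p is prime and gcd(a,p)=1, then a^(p-1) ≡ 1 (mod p)
p = 7 is prime, gcd(6,7) = 1
Reduce exponent: 137 mod 6 = 5
So 6^137 ≡ 6^5 (mod 7)
6^5 mod 7 = 6

6^137 ≡ 6 (mod 7)


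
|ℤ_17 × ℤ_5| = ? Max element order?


|ℤ_17 × ℤ_5| = 17 × 5 = 85
Max element order = lcm(17,5) = 85
Cyclic? Yes (gcd=1)

|ℤ_17×ℤ_5| = 85, max element order = 85


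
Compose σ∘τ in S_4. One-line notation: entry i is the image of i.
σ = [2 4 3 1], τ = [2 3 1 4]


σ∘τ: apply τ first, then σ
1 →τ 2 →σ 4
2 →τ 3 →σ 3
3 →τ 1 →σ 2
4 →τ 4 →σ 1

σ∘τ = [4 3 2 1]


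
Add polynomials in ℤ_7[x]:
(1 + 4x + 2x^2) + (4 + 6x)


Add coefficients mod 7:
x^0: 1 + 4 = 5 (mod 7)
x^1: 4 + 6 = 3 (mod 7)
x^2: 2 + 0 = 2 (mod 7)
Result: 5 + 3x + 2x^2

f + g = 5 + 3x + 2x^2


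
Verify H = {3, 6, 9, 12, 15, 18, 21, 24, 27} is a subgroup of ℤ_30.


Subgroup test for H = {3, 6, 9, 12, 15, 18, 21, 24, 27} in (ℤ_30, +):
(1) 0 ∈ H? No
(2) Closure: for all a,b ∈ H, (a+b) mod 30 ∈ H? No  [counterexample: 3 + 27 = 0 ∉ H]
(3) Inverses: for all a ∈ H, -a mod 30 ∈ H? Yes

No, H is not a subgroup of ℤ_30


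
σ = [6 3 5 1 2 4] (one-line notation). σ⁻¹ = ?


To find σ⁻¹, swap domain and range:
σ(1) = 6 → σ⁻¹(6) = 1
σ(2) = 3 → σ⁻¹(3) = 2
σ(3) = 5 → σ⁻¹(5) = 3
σ(4) = 1 → σ⁻¹(1) = 4
σ(5) = 2 → σ⁻¹(2) = 5
σ(6) = 4 → σ⁻¹(4) = 6

σ⁻¹ = [4 5 2 6 3 1]


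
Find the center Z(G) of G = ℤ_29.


Z(G) = {g ∈ G | gx = xg for all x ∈ G}
ℤ_29 is abelian, so Z(G) = G

Z(ℤ_29) = ℤ_29


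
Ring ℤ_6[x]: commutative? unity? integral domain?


ℤ_6 has zero divisors (2·3 ≡ 0), and these lift to constant zero divisors in ℤ_6[x]; so not an integral domain
Commutative: Yes
Integral domain: No
Has unity: Yes

ℤ_6[x]: Commutative=Yes, Unity=Yes


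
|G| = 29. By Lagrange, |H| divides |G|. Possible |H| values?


Lagrange's theorem: |H| divides |G|
|G| = 29
Divisors of 29: 1, 29

Possible subgroup orders: {1, 29}


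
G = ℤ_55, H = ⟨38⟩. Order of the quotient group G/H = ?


|⟨38⟩| = n / gcd(38, 55) = 55 / 1 = 55
H is normal (ℤ_55 is abelian).
|G/H| = |G| / |H| = 55 / 55 = 1

|G/H| = 1


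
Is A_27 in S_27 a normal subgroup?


H = A_27 in S_27
A_27 has index 2 in S_27, and every subgroup of index 2 is normal

Yes, normal subgroup


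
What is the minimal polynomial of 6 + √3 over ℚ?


Let α = 6 + √3. Then α - 6 = √3, so (α - 6)² = 3, giving α² - 12α + 33 = 0. Degree 2 and α ∉ ℚ, so this is the minimal polynomial.

Minimal polynomial: x² - 12x + 33


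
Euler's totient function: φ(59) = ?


Factor n: 59 = 59
φ(n) = n · ∏(1 - 1/p) over distinct primes p | n
φ(59) = 59 · (1 - 1/59) = 58

φ(59) = 58


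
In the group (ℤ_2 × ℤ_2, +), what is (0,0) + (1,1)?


Operation: componentwise addition mod (2, 2)
(0,0) + (1,1) = ((a₁+b₁) mod 2, (a₂+b₂) mod 2) with a = (0,0), b = (1,1)

(0,0) + (1,1) = (1,1)


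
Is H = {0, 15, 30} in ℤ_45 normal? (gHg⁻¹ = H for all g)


H = {0, 15, 30} in ℤ_45
ℤ_45 is abelian; every subgroup of an abelian group is normal

Yes, normal subgroup


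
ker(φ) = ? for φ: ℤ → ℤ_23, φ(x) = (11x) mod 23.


Kernel = preimage of identity
ker(φ) = {x ∈ ℤ : 11x ≡ 0 (mod 23)}. gcd(11,23) = 1, so 11x ≡ 0 (mod 23) ⟺ x ≡ 0 (mod 23/1 = 23). Hence ker(φ) = 23ℤ

ker(φ) = 23ℤ


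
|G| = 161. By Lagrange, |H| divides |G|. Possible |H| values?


Lagrange's theorem: |H| divides |G|
|G| = 161
Divisors of 161: 1, 7, 23, 161

Possible subgroup orders: {1, 7, 23, 161}


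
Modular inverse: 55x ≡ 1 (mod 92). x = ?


Use the extended Euclidean algorithm to write 1 = 55·s + 92·t; then s mod 92 is the inverse.
Euclidean algorithm:
  55 = 0·92 + 55
  92 = 1·55 + 37
  55 = 1·37 + 18
  37 = 2·18 + 1
  18 = 18·1 + 0
gcd(55,92) = 1
Back-substitution gives: 55·(-5) + 92·(3) = 1
So 55⁻¹ ≡ -5 ≡ 87 (mod 92)
Check: 55 × 87 = 4785 ≡ 1 (mod 92) ✓

55⁻¹ ≡ 87 (mod 92)


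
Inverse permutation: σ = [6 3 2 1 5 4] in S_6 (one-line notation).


To find σ⁻¹, swap domain and range:
σ(1) = 6 → σ⁻¹(6) = 1
σ(2) = 3 → σ⁻¹(3) = 2
σ(3) = 2 → σ⁻¹(2) = 3
σ(4) = 1 → σ⁻¹(1) = 4
σ(5) = 5 → σ⁻¹(5) = 5
σ(6) = 4 → σ⁻¹(4) = 6

σ⁻¹ = [4 3 2 6 5 1]


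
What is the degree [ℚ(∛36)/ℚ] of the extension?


∛36 has minimal polynomial x³ - 36 (irreducible over ℚ since 36 is not a perfect cube)

[ℚ(∛36)/ℚ] = 3


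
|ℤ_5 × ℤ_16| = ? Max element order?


|ℤ_5 × ℤ_16| = 5 × 16 = 80
Max element order = lcm(5,16) = 80
Cyclic? Yes (gcd=1)

|ℤ_5×ℤ_16| = 80, max element order = 80


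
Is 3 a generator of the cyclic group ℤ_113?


g generates ℤ_n iff gcd(g, n) = 1
gcd(3, 113) = 1
Since gcd = 1, 3 is a generator.

Yes, 3 generates ℤ_113


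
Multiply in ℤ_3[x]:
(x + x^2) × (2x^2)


Expand and collect like terms; reduce coefficients mod 3:
x^0: 0·0 = 0 ≡ 0 (mod 3)
x^1: 0·0 + 1·0 = 0 ≡ 0 (mod 3)
x^2: 0·2 + 1·0 + 1·0 = 0 ≡ 0 (mod 3)
x^3: 1·2 + 1·0 = 2 ≡ 2 (mod 3)
x^4: 1·2 = 2 ≡ 2 (mod 3)
Result: 2x^3 + 2x^4

f · g = 2x^3 + 2x^4


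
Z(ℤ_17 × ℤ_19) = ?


Z(G) = {g ∈ G | gx = xg for all x ∈ G}
Direct product of abelian groups is abelian, so Z(G) = G

Z(ℤ_17 × ℤ_19) = ℤ_17 × ℤ_19


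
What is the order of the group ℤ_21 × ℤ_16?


|A × B| = |A| · |B|
|ℤ_21 × ℤ_16| = 21 × 16 = 336

|ℤ_21 × ℤ_16| = 336


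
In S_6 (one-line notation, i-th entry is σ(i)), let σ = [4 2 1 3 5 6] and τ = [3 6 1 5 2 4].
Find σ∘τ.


σ∘τ: apply τ first, then σ
1 →τ 3 →σ 1
2 →τ 6 →σ 6
3 →τ 1 →σ 4
4 →τ 5 →σ 5
5 →τ 2 →σ 2
6 →τ 4 →σ 3

σ∘τ = [1 6 4 5 2 3]


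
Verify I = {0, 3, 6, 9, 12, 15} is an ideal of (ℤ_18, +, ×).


Check ideal conditions for I = {0, 3, 6, 9, 12, 15} in ℤ_18:
(1) I is an additive subgroup? Yes
(2) For r ∈ ℤ_18 and a ∈ I: r·a ∈ I? Yes

Yes, I is an ideal of ℤ_18


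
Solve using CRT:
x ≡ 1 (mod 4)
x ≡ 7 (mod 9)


m₁ = 4, m₂ = 9, gcd = 1, so CRT applies. M = m₁·m₂ = 36
Let M₁ = M/m₁ = 9, M₂ = M/m₂ = 4
Find y₁ ≡ M₁⁻¹ (mod m₁): 9⁻¹ ≡ 1 (mod 4)
Find y₂ ≡ M₂⁻¹ (mod m₂): 4⁻¹ ≡ 7 (mod 9)
x = a₁·M₁·y₁ + a₂·M₂·y₂ = 1·9·1 + 7·4·7 = 205
Reduce mod 36: x ≡ 25
Check: 25 mod 4 = 1 ✓, 25 mod 9 = 7 ✓

x ≡ 25 (mod 36)


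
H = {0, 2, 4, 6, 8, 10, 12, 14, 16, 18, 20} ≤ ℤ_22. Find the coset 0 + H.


0 + H = {0 + h (mod 22) : h ∈ H}
0+0=0, 0+2=2, 0+4=4, 0+6=6, 0+8=8, 0+10=10, 0+12=12, 0+14=14, 0+16=16, 0+18=18, 0+20=20

0 + H = {0, 2, 4, 6, 8, 10, 12, 14, 16, 18, 20}


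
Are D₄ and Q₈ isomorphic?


Comparing D₄ and Q₈:
D₄ has 5 elements of order 2; Q₈ has only 1

No, D₄ ≇ Q₈


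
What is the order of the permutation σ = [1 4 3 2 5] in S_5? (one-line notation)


Cycle decomposition: (2 4)
Cycle lengths: 2
Order = lcm(2) = 2

ord(σ) = 2


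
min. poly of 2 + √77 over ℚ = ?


Let α = 2 + √77. Then α - 2 = √77, so (α - 2)² = 77, giving α² - 4α - 73 = 0. Degree 2 and α ∉ ℚ, so this is the minimal polynomial.

Minimal polynomial: x² - 4x - 73


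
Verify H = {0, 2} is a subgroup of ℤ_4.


Subgroup test for H = {0, 2} in (ℤ_4, +):
(1) 0 ∈ H? Yes
(2) Closure: for all a,b ∈ H, (a+b) mod 4 ∈ H? Yes
(3) Inverses: for all a ∈ H, -a mod 4 ∈ H? Yes

Yes, H is a subgroup of ℤ_4


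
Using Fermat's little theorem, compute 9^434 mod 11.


Fermat's little theorem: if p is prime and gcd(a,p)=1, then a^(p-1) ≡ 1 (mod p)
p = 11 is prime, gcd(9,11) = 1
Reduce exponent: 434 mod 10 = 4
So 9^434 ≡ 9^4 (mod 11)
9^4 mod 11 = 5

9^434 ≡ 5 (mod 11)


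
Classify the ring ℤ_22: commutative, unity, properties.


ℤ_22 is a commutative ring with unity 1; 22 = 2×11 is composite, so 2·11 ≡ 0 gives zero divisors (not an integral domain)
Commutative: Yes
Integral domain: No
Has unity: Yes

ℤ_22: Commutative=Yes, Unity=Yes


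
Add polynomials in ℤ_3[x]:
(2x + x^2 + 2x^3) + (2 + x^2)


Add coefficients mod 3:
x^0: 0 + 2 = 2 (mod 3)
x^1: 2 + 0 = 2 (mod 3)
x^2: 1 + 1 = 2 (mod 3)
x^3: 2 + 0 = 2 (mod 3)
Result: 2 + 2x + 2x^2 + 2x^3

f + g = 2 + 2x + 2x^2 + 2x^3


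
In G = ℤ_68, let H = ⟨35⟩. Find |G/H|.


|⟨35⟩| = n / gcd(35, 68) = 68 / 1 = 68
H is normal (ℤ_68 is abelian).
|G/H| = |G| / |H| = 68 / 68 = 1

|G/H| = 1


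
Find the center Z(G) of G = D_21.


Z(G) = {g ∈ G | gx = xg for all x ∈ G}
For odd n, Z(D_n) = {e}: no nontrivial rotation commutes with all reflections

Z(D_21) = {e}


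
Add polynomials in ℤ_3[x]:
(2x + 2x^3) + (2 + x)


Add coefficients mod 3:
x^0: 0 + 2 = 2 (mod 3)
x^1: 2 + 1 = 0 (mod 3)
x^2: 0 + 0 = 0 (mod 3)
x^3: 2 + 0 = 2 (mod 3)
Result: 2 + 2x^3

f + g = 2 + 2x^3


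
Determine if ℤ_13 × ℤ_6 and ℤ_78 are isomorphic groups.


Comparing ℤ_13 × ℤ_6 and ℤ_78:
gcd(13,6) = 1, so ℤ_13 × ℤ_6 ≅ ℤ_78 (CRT)

Yes, ℤ_13 × ℤ_6 ≅ ℤ_78


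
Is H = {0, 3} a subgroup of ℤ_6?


Subgroup test for H = {0, 3} in (ℤ_6, +):
(1) 0 ∈ H? Yes
(2) Closure: for all a,b ∈ H, (a+b) mod 6 ∈ H? Yes
(3) Inverses: for all a ∈ H, -a mod 6 ∈ H? Yes

Yes, H is a subgroup of ℤ_6


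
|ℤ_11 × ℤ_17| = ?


|A × B| = |A| · |B|
|ℤ_11 × ℤ_17| = 11 × 17 = 187

|ℤ_11 × ℤ_17| = 187


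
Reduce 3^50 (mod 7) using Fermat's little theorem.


Fermat's little theorem: if p is prime and gcd(a,p)=1, then a^(p-1) ≡ 1 (mod p)
p = 7 is prime, gcd(3,7) = 1
Reduce exponent: 50 mod 6 = 2
So 3^50 ≡ 3^2 (mod 7)
3^2 mod 7 = 2

3^50 ≡ 2 (mod 7)


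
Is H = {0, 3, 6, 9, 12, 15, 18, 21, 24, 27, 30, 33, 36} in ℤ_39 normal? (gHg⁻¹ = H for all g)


H = {0, 3, 6, 9, 12, 15, 18, 21, 24, 27, 30, 33, 36} in ℤ_39
ℤ_39 is abelian; every subgroup of an abelian group is normal

Yes, normal subgroup


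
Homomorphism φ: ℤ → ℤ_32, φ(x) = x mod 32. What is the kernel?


Kernel = preimage of identity
ker(φ) = {x ∈ ℤ : x ≡ 0 (mod 32)} = 32ℤ = {0, ±32, ±64, ...}

ker(φ) = 32ℤ


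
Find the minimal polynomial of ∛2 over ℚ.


∛2 satisfies x³ - 2 = 0, irreducible over ℚ (no rational root; 2 is not a perfect cube)

Minimal polynomial: x³ - 2


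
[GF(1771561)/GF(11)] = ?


GF(1771561) = GF(11^6), so the extension degree is 6

[GF(1771561)/GF(11)] = 6


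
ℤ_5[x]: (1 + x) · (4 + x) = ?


Expand and collect like terms; reduce coefficients mod 5:
x^0: 1·4 = 4 ≡ 4 (mod 5)
x^1: 1·1 + 1·4 = 5 ≡ 0 (mod 5)
x^2: 1·1 = 1 ≡ 1 (mod 5)
Result: 4 + x^2

f · g = 4 + x^2


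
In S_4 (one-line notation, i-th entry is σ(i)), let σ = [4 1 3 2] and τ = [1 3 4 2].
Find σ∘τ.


σ∘τ: apply τ first, then σ
1 →τ 1 →σ 4
2 →τ 3 →σ 3
3 →τ 4 →σ 2
4 →τ 2 →σ 1

σ∘τ = [4 3 2 1]


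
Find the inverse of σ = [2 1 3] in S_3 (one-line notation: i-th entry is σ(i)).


To find σ⁻¹, swap domain and range:
σ(1) = 2 → σ⁻¹(2) = 1
σ(2) = 1 → σ⁻¹(1) = 2
σ(3) = 3 → σ⁻¹(3) = 3

σ⁻¹ = [2 1 3]


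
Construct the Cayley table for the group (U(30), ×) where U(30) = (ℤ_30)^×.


Elements: {1, 7, 11, 13, 17, 19, 23, 29}
Operation: multiplication mod 30
Entry (a, b) = (a × b) mod 30

Cayley table:
   |  1 |  7 | 11 | 13 | 17 | 19 | 23 | 29
 1 |  1 |  7 | 11 | 13 | 17 | 19 | 23 | 29
 7 |  7 | 19 | 17 |  1 | 29 | 13 | 11 | 23
11 | 11 | 17 |  1 | 23 |  7 | 29 | 13 | 19
13 | 13 |  1 | 23 | 19 | 11 |  7 | 29 | 17
17 | 17 | 29 |  7 | 11 | 19 | 23 |  1 | 13
19 | 19 | 13 | 29 |  7 | 23 |  1 | 17 | 11
23 | 23 | 11 | 13 | 29 |  1 | 17 | 19 |  7
29 | 29 | 23 | 19 | 17 | 13 | 11 |  7 |  1


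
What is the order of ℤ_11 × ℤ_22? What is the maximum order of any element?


|ℤ_11 × ℤ_22| = 11 × 22 = 242
Max element order = lcm(11,22) = 22
Cyclic? No (gcd=11)

|ℤ_11×ℤ_22| = 242, max element order = 22


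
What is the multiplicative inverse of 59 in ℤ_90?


Use the extended Euclidean algorithm to write 1 = 59·s + 90·t; then s mod 90 is the inverse.
Euclidean algorithm:
  59 = 0·90 + 59
  90 = 1·59 + 31
  59 = 1·31 + 28
  31 = 1·28 + 3
  28 = 9·3 + 1
  3 = 3·1 + 0
gcd(59,90) = 1
Back-substitution gives: 59·(29) + 90·(-19) = 1
So 59⁻¹ ≡ 29 ≡ 29 (mod 90)
Check: 59 × 29 = 1711 ≡ 1 (mod 90) ✓

59⁻¹ ≡ 29 (mod 90)
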